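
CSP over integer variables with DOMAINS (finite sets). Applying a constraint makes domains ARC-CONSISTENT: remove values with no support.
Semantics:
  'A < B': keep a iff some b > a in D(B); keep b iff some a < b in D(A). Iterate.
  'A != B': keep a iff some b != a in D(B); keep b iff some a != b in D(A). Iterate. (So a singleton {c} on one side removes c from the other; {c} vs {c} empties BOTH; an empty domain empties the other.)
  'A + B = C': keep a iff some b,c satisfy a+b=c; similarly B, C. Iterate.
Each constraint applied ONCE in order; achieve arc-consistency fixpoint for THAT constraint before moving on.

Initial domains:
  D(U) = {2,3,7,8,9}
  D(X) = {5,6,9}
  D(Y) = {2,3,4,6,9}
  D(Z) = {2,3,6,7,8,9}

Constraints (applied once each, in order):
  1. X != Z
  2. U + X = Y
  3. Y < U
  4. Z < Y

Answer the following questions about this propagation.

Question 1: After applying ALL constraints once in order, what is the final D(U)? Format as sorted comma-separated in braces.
Answer: {}

Derivation:
Constraint 1 (X != Z) on D(X)={5,6,9} D(Z)={2,3,6,7,8,9}: no change
Constraint 2 (U + X = Y) on D(U)={2,3,7,8,9} D(X)={5,6,9} D(Y)={2,3,4,6,9}: U {2,3,7,8,9}->{3}; X {5,6,9}->{6}; Y {2,3,4,6,9}->{9}
Constraint 3 (Y < U) on D(Y)={9} D(U)={3}: Y {9}->{}; U {3}->{}
Constraint 4 (Z < Y) on D(Z)={2,3,6,7,8,9} D(Y)={}: Z {2,3,6,7,8,9}->{}
So after all 4 constraints: D(U) = {}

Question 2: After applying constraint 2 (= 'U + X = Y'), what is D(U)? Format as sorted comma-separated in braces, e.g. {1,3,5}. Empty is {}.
Constraint 1 (X != Z) on D(X)={5,6,9} D(Z)={2,3,6,7,8,9}: no change
Constraint 2 (U + X = Y) on D(U)={2,3,7,8,9} D(X)={5,6,9} D(Y)={2,3,4,6,9}: U {2,3,7,8,9}->{3}; X {5,6,9}->{6}; Y {2,3,4,6,9}->{9}
So after constraint 2: D(U) = {3}

Answer: {3}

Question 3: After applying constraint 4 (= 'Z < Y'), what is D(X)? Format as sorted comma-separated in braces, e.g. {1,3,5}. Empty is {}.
Constraint 1 (X != Z) on D(X)={5,6,9} D(Z)={2,3,6,7,8,9}: no change
Constraint 2 (U + X = Y) on D(U)={2,3,7,8,9} D(X)={5,6,9} D(Y)={2,3,4,6,9}: U {2,3,7,8,9}->{3}; X {5,6,9}->{6}; Y {2,3,4,6,9}->{9}
Constraint 3 (Y < U) on D(Y)={9} D(U)={3}: Y {9}->{}; U {3}->{}
Constraint 4 (Z < Y) on D(Z)={2,3,6,7,8,9} D(Y)={}: Z {2,3,6,7,8,9}->{}
So after constraint 4: D(X) = {6}

Answer: {6}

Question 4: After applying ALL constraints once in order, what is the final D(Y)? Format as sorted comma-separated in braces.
Answer: {}

Derivation:
Constraint 1 (X != Z) on D(X)={5,6,9} D(Z)={2,3,6,7,8,9}: no change
Constraint 2 (U + X = Y) on D(U)={2,3,7,8,9} D(X)={5,6,9} D(Y)={2,3,4,6,9}: U {2,3,7,8,9}->{3}; X {5,6,9}->{6}; Y {2,3,4,6,9}->{9}
Constraint 3 (Y < U) on D(Y)={9} D(U)={3}: Y {9}->{}; U {3}->{}
Constraint 4 (Z < Y) on D(Z)={2,3,6,7,8,9} D(Y)={}: Z {2,3,6,7,8,9}->{}
So after all 4 constraints: D(Y) = {}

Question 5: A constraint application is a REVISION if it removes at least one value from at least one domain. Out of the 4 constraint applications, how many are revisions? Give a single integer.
Constraint 1 (X != Z) on D(X)={5,6,9} D(Z)={2,3,6,7,8,9}: no change => not a revision
Constraint 2 (U + X = Y) on D(U)={2,3,7,8,9} D(X)={5,6,9} D(Y)={2,3,4,6,9}: U {2,3,7,8,9}->{3}; X {5,6,9}->{6}; Y {2,3,4,6,9}->{9} => REVISION
Constraint 3 (Y < U) on D(Y)={9} D(U)={3}: Y {9}->{}; U {3}->{} => REVISION
Constraint 4 (Z < Y) on D(Z)={2,3,6,7,8,9} D(Y)={}: Z {2,3,6,7,8,9}->{} => REVISION
Total revisions = 3

Answer: 3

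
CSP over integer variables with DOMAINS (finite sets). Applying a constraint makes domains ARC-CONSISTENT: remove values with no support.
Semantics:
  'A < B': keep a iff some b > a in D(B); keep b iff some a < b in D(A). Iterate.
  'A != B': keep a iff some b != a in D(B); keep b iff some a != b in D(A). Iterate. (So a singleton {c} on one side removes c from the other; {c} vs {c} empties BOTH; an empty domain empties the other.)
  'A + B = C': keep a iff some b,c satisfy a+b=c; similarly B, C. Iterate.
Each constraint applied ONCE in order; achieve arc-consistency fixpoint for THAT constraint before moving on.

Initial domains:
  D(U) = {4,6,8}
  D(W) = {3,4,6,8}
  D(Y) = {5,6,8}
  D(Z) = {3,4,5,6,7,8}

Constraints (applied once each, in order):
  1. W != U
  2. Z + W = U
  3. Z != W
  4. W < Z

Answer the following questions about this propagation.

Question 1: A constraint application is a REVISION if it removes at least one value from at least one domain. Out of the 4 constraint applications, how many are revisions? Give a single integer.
Constraint 1 (W != U) on D(W)={3,4,6,8} D(U)={4,6,8}: no change => not a revision
Constraint 2 (Z + W = U) on D(Z)={3,4,5,6,7,8} D(W)={3,4,6,8} D(U)={4,6,8}: Z {3,4,5,6,7,8}->{3,4,5}; W {3,4,6,8}->{3,4}; U {4,6,8}->{6,8} => REVISION
Constraint 3 (Z != W) on D(Z)={3,4,5} D(W)={3,4}: no change => not a revision
Constraint 4 (W < Z) on D(W)={3,4} D(Z)={3,4,5}: Z {3,4,5}->{4,5} => REVISION
Total revisions = 2

Answer: 2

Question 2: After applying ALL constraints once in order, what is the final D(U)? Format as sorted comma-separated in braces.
Answer: {6,8}

Derivation:
Constraint 1 (W != U) on D(W)={3,4,6,8} D(U)={4,6,8}: no change
Constraint 2 (Z + W = U) on D(Z)={3,4,5,6,7,8} D(W)={3,4,6,8} D(U)={4,6,8}: Z {3,4,5,6,7,8}->{3,4,5}; W {3,4,6,8}->{3,4}; U {4,6,8}->{6,8}
Constraint 3 (Z != W) on D(Z)={3,4,5} D(W)={3,4}: no change
Constraint 4 (W < Z) on D(W)={3,4} D(Z)={3,4,5}: Z {3,4,5}->{4,5}
So after all 4 constraints: D(U) = {6,8}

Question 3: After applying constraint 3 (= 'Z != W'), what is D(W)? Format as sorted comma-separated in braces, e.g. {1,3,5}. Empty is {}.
Constraint 1 (W != U) on D(W)={3,4,6,8} D(U)={4,6,8}: no change
Constraint 2 (Z + W = U) on D(Z)={3,4,5,6,7,8} D(W)={3,4,6,8} D(U)={4,6,8}: Z {3,4,5,6,7,8}->{3,4,5}; W {3,4,6,8}->{3,4}; U {4,6,8}->{6,8}
Constraint 3 (Z != W) on D(Z)={3,4,5} D(W)={3,4}: no change
So after constraint 3: D(W) = {3,4}

Answer: {3,4}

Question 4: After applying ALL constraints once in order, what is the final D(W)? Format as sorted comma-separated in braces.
Constraint 1 (W != U) on D(W)={3,4,6,8} D(U)={4,6,8}: no change
Constraint 2 (Z + W = U) on D(Z)={3,4,5,6,7,8} D(W)={3,4,6,8} D(U)={4,6,8}: Z {3,4,5,6,7,8}->{3,4,5}; W {3,4,6,8}->{3,4}; U {4,6,8}->{6,8}
Constraint 3 (Z != W) on D(Z)={3,4,5} D(W)={3,4}: no change
Constraint 4 (W < Z) on D(W)={3,4} D(Z)={3,4,5}: Z {3,4,5}->{4,5}
So after all 4 constraints: D(W) = {3,4}

Answer: {3,4}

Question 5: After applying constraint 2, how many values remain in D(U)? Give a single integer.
Constraint 1 (W != U) on D(W)={3,4,6,8} D(U)={4,6,8}: no change
Constraint 2 (Z + W = U) on D(Z)={3,4,5,6,7,8} D(W)={3,4,6,8} D(U)={4,6,8}: Z {3,4,5,6,7,8}->{3,4,5}; W {3,4,6,8}->{3,4}; U {4,6,8}->{6,8}
So after constraint 2: D(U)={6,8}, size = 2

Answer: 2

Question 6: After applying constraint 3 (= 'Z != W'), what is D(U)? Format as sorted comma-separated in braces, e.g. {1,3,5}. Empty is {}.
Constraint 1 (W != U) on D(W)={3,4,6,8} D(U)={4,6,8}: no change
Constraint 2 (Z + W = U) on D(Z)={3,4,5,6,7,8} D(W)={3,4,6,8} D(U)={4,6,8}: Z {3,4,5,6,7,8}->{3,4,5}; W {3,4,6,8}->{3,4}; U {4,6,8}->{6,8}
Constraint 3 (Z != W) on D(Z)={3,4,5} D(W)={3,4}: no change
So after constraint 3: D(U) = {6,8}

Answer: {6,8}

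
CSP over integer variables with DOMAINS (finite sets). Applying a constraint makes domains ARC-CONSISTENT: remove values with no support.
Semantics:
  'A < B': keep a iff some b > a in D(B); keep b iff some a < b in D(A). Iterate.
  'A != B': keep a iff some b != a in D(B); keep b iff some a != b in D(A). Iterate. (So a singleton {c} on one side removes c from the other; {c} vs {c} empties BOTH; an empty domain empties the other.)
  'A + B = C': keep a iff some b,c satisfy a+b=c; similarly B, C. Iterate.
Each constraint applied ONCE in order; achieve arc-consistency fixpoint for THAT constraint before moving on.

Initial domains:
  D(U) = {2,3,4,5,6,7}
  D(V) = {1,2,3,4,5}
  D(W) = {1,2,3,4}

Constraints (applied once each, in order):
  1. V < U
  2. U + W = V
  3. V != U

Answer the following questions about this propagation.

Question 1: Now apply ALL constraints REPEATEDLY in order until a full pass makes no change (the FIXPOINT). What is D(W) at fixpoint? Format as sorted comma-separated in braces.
pass 0 (initial): D(W)={1,2,3,4}
pass 1: U {2,3,4,5,6,7}->{2,3,4}; V {1,2,3,4,5}->{3,4,5}; W {1,2,3,4}->{1,2,3}
pass 2: U {2,3,4}->{}; V {3,4,5}->{}; W {1,2,3}->{}
pass 3: no change
Fixpoint after 3 passes: D(W) = {}

Answer: {}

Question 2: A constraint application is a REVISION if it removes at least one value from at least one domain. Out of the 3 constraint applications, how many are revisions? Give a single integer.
Constraint 1 (V < U) on D(V)={1,2,3,4,5} D(U)={2,3,4,5,6,7}: no change => not a revision
Constraint 2 (U + W = V) on D(U)={2,3,4,5,6,7} D(W)={1,2,3,4} D(V)={1,2,3,4,5}: U {2,3,4,5,6,7}->{2,3,4}; W {1,2,3,4}->{1,2,3}; V {1,2,3,4,5}->{3,4,5} => REVISION
Constraint 3 (V != U) on D(V)={3,4,5} D(U)={2,3,4}: no change => not a revision
Total revisions = 1

Answer: 1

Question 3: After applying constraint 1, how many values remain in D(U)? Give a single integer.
Constraint 1 (V < U) on D(V)={1,2,3,4,5} D(U)={2,3,4,5,6,7}: no change
So after constraint 1: D(U)={2,3,4,5,6,7}, size = 6

Answer: 6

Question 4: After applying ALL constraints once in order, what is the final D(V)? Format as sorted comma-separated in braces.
Answer: {3,4,5}

Derivation:
Constraint 1 (V < U) on D(V)={1,2,3,4,5} D(U)={2,3,4,5,6,7}: no change
Constraint 2 (U + W = V) on D(U)={2,3,4,5,6,7} D(W)={1,2,3,4} D(V)={1,2,3,4,5}: U {2,3,4,5,6,7}->{2,3,4}; W {1,2,3,4}->{1,2,3}; V {1,2,3,4,5}->{3,4,5}
Constraint 3 (V != U) on D(V)={3,4,5} D(U)={2,3,4}: no change
So after all 3 constraints: D(V) = {3,4,5}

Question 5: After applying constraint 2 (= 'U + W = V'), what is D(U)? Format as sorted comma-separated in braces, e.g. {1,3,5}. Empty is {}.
Answer: {2,3,4}

Derivation:
Constraint 1 (V < U) on D(V)={1,2,3,4,5} D(U)={2,3,4,5,6,7}: no change
Constraint 2 (U + W = V) on D(U)={2,3,4,5,6,7} D(W)={1,2,3,4} D(V)={1,2,3,4,5}: U {2,3,4,5,6,7}->{2,3,4}; W {1,2,3,4}->{1,2,3}; V {1,2,3,4,5}->{3,4,5}
So after constraint 2: D(U) = {2,3,4}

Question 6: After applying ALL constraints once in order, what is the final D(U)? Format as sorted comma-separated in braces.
Answer: {2,3,4}

Derivation:
Constraint 1 (V < U) on D(V)={1,2,3,4,5} D(U)={2,3,4,5,6,7}: no change
Constraint 2 (U + W = V) on D(U)={2,3,4,5,6,7} D(W)={1,2,3,4} D(V)={1,2,3,4,5}: U {2,3,4,5,6,7}->{2,3,4}; W {1,2,3,4}->{1,2,3}; V {1,2,3,4,5}->{3,4,5}
Constraint 3 (V != U) on D(V)={3,4,5} D(U)={2,3,4}: no change
So after all 3 constraints: D(U) = {2,3,4}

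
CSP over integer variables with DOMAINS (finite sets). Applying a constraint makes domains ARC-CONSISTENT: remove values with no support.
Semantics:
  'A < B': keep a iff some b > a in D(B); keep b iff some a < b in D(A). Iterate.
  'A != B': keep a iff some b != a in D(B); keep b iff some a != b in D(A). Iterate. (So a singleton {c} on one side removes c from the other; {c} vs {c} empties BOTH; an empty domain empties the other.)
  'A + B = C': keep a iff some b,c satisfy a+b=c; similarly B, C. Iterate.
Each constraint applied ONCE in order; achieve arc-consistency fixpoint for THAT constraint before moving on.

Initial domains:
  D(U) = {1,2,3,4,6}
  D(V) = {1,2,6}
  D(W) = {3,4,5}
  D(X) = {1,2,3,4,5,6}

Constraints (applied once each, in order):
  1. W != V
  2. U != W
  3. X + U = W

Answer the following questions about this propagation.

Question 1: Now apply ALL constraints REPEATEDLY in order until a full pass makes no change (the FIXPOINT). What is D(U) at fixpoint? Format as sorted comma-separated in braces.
pass 0 (initial): D(U)={1,2,3,4,6}
pass 1: U {1,2,3,4,6}->{1,2,3,4}; X {1,2,3,4,5,6}->{1,2,3,4}
pass 2: no change
Fixpoint after 2 passes: D(U) = {1,2,3,4}

Answer: {1,2,3,4}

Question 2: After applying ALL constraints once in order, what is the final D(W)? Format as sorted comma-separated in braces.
Constraint 1 (W != V) on D(W)={3,4,5} D(V)={1,2,6}: no change
Constraint 2 (U != W) on D(U)={1,2,3,4,6} D(W)={3,4,5}: no change
Constraint 3 (X + U = W) on D(X)={1,2,3,4,5,6} D(U)={1,2,3,4,6} D(W)={3,4,5}: X {1,2,3,4,5,6}->{1,2,3,4}; U {1,2,3,4,6}->{1,2,3,4}
So after all 3 constraints: D(W) = {3,4,5}

Answer: {3,4,5}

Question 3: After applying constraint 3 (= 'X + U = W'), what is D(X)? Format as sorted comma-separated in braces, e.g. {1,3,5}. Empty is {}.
Constraint 1 (W != V) on D(W)={3,4,5} D(V)={1,2,6}: no change
Constraint 2 (U != W) on D(U)={1,2,3,4,6} D(W)={3,4,5}: no change
Constraint 3 (X + U = W) on D(X)={1,2,3,4,5,6} D(U)={1,2,3,4,6} D(W)={3,4,5}: X {1,2,3,4,5,6}->{1,2,3,4}; U {1,2,3,4,6}->{1,2,3,4}
So after constraint 3: D(X) = {1,2,3,4}

Answer: {1,2,3,4}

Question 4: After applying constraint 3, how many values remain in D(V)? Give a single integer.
Answer: 3

Derivation:
Constraint 1 (W != V) on D(W)={3,4,5} D(V)={1,2,6}: no change
Constraint 2 (U != W) on D(U)={1,2,3,4,6} D(W)={3,4,5}: no change
Constraint 3 (X + U = W) on D(X)={1,2,3,4,5,6} D(U)={1,2,3,4,6} D(W)={3,4,5}: X {1,2,3,4,5,6}->{1,2,3,4}; U {1,2,3,4,6}->{1,2,3,4}
So after constraint 3: D(V)={1,2,6}, size = 3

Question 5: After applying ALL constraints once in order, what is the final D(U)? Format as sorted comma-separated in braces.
Constraint 1 (W != V) on D(W)={3,4,5} D(V)={1,2,6}: no change
Constraint 2 (U != W) on D(U)={1,2,3,4,6} D(W)={3,4,5}: no change
Constraint 3 (X + U = W) on D(X)={1,2,3,4,5,6} D(U)={1,2,3,4,6} D(W)={3,4,5}: X {1,2,3,4,5,6}->{1,2,3,4}; U {1,2,3,4,6}->{1,2,3,4}
So after all 3 constraints: D(U) = {1,2,3,4}

Answer: {1,2,3,4}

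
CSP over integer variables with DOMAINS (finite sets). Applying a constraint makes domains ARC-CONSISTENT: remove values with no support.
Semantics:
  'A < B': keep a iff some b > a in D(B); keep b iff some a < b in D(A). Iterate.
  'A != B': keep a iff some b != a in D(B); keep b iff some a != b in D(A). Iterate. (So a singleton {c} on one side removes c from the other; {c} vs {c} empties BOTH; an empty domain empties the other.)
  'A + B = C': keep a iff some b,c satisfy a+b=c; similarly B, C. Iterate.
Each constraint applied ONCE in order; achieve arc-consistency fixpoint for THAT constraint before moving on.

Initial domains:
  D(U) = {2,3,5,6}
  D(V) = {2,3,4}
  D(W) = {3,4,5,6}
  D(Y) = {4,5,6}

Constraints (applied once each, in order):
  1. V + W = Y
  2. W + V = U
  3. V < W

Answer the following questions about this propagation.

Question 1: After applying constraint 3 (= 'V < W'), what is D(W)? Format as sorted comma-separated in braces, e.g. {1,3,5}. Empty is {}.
Constraint 1 (V + W = Y) on D(V)={2,3,4} D(W)={3,4,5,6} D(Y)={4,5,6}: V {2,3,4}->{2,3}; W {3,4,5,6}->{3,4}; Y {4,5,6}->{5,6}
Constraint 2 (W + V = U) on D(W)={3,4} D(V)={2,3} D(U)={2,3,5,6}: U {2,3,5,6}->{5,6}
Constraint 3 (V < W) on D(V)={2,3} D(W)={3,4}: no change
So after constraint 3: D(W) = {3,4}

Answer: {3,4}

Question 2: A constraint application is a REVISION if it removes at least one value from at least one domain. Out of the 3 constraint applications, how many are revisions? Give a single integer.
Answer: 2

Derivation:
Constraint 1 (V + W = Y) on D(V)={2,3,4} D(W)={3,4,5,6} D(Y)={4,5,6}: V {2,3,4}->{2,3}; W {3,4,5,6}->{3,4}; Y {4,5,6}->{5,6} => REVISION
Constraint 2 (W + V = U) on D(W)={3,4} D(V)={2,3} D(U)={2,3,5,6}: U {2,3,5,6}->{5,6} => REVISION
Constraint 3 (V < W) on D(V)={2,3} D(W)={3,4}: no change => not a revision
Total revisions = 2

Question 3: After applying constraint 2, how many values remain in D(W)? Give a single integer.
Answer: 2

Derivation:
Constraint 1 (V + W = Y) on D(V)={2,3,4} D(W)={3,4,5,6} D(Y)={4,5,6}: V {2,3,4}->{2,3}; W {3,4,5,6}->{3,4}; Y {4,5,6}->{5,6}
Constraint 2 (W + V = U) on D(W)={3,4} D(V)={2,3} D(U)={2,3,5,6}: U {2,3,5,6}->{5,6}
So after constraint 2: D(W)={3,4}, size = 2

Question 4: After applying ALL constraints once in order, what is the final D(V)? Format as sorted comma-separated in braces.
Answer: {2,3}

Derivation:
Constraint 1 (V + W = Y) on D(V)={2,3,4} D(W)={3,4,5,6} D(Y)={4,5,6}: V {2,3,4}->{2,3}; W {3,4,5,6}->{3,4}; Y {4,5,6}->{5,6}
Constraint 2 (W + V = U) on D(W)={3,4} D(V)={2,3} D(U)={2,3,5,6}: U {2,3,5,6}->{5,6}
Constraint 3 (V < W) on D(V)={2,3} D(W)={3,4}: no change
So after all 3 constraints: D(V) = {2,3}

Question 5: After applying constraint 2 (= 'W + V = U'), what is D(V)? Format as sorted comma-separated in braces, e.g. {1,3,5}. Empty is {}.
Answer: {2,3}

Derivation:
Constraint 1 (V + W = Y) on D(V)={2,3,4} D(W)={3,4,5,6} D(Y)={4,5,6}: V {2,3,4}->{2,3}; W {3,4,5,6}->{3,4}; Y {4,5,6}->{5,6}
Constraint 2 (W + V = U) on D(W)={3,4} D(V)={2,3} D(U)={2,3,5,6}: U {2,3,5,6}->{5,6}
So after constraint 2: D(V) = {2,3}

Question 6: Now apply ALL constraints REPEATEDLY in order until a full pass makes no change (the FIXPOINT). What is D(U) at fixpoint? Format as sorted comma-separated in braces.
pass 0 (initial): D(U)={2,3,5,6}
pass 1: U {2,3,5,6}->{5,6}; V {2,3,4}->{2,3}; W {3,4,5,6}->{3,4}; Y {4,5,6}->{5,6}
pass 2: no change
Fixpoint after 2 passes: D(U) = {5,6}

Answer: {5,6}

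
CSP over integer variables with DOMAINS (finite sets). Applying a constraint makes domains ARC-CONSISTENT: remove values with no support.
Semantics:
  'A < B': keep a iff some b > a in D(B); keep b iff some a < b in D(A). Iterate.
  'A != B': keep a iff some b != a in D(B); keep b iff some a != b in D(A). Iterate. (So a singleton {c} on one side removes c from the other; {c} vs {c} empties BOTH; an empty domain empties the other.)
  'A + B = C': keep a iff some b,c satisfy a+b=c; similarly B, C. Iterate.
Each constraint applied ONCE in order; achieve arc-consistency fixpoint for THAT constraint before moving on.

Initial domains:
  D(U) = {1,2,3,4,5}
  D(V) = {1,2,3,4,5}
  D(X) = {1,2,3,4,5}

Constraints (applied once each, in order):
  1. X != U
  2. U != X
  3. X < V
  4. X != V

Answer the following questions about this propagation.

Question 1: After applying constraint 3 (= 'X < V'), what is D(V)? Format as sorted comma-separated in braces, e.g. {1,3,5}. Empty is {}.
Answer: {2,3,4,5}

Derivation:
Constraint 1 (X != U) on D(X)={1,2,3,4,5} D(U)={1,2,3,4,5}: no change
Constraint 2 (U != X) on D(U)={1,2,3,4,5} D(X)={1,2,3,4,5}: no change
Constraint 3 (X < V) on D(X)={1,2,3,4,5} D(V)={1,2,3,4,5}: X {1,2,3,4,5}->{1,2,3,4}; V {1,2,3,4,5}->{2,3,4,5}
So after constraint 3: D(V) = {2,3,4,5}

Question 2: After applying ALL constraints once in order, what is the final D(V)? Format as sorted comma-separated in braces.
Constraint 1 (X != U) on D(X)={1,2,3,4,5} D(U)={1,2,3,4,5}: no change
Constraint 2 (U != X) on D(U)={1,2,3,4,5} D(X)={1,2,3,4,5}: no change
Constraint 3 (X < V) on D(X)={1,2,3,4,5} D(V)={1,2,3,4,5}: X {1,2,3,4,5}->{1,2,3,4}; V {1,2,3,4,5}->{2,3,4,5}
Constraint 4 (X != V) on D(X)={1,2,3,4} D(V)={2,3,4,5}: no change
So after all 4 constraints: D(V) = {2,3,4,5}

Answer: {2,3,4,5}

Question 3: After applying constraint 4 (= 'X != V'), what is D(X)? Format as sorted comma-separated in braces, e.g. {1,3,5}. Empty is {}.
Answer: {1,2,3,4}

Derivation:
Constraint 1 (X != U) on D(X)={1,2,3,4,5} D(U)={1,2,3,4,5}: no change
Constraint 2 (U != X) on D(U)={1,2,3,4,5} D(X)={1,2,3,4,5}: no change
Constraint 3 (X < V) on D(X)={1,2,3,4,5} D(V)={1,2,3,4,5}: X {1,2,3,4,5}->{1,2,3,4}; V {1,2,3,4,5}->{2,3,4,5}
Constraint 4 (X != V) on D(X)={1,2,3,4} D(V)={2,3,4,5}: no change
So after constraint 4: D(X) = {1,2,3,4}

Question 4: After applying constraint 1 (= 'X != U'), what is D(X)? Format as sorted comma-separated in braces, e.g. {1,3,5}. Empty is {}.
Constraint 1 (X != U) on D(X)={1,2,3,4,5} D(U)={1,2,3,4,5}: no change
So after constraint 1: D(X) = {1,2,3,4,5}

Answer: {1,2,3,4,5}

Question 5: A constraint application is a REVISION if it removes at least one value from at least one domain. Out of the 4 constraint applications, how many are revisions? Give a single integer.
Constraint 1 (X != U) on D(X)={1,2,3,4,5} D(U)={1,2,3,4,5}: no change => not a revision
Constraint 2 (U != X) on D(U)={1,2,3,4,5} D(X)={1,2,3,4,5}: no change => not a revision
Constraint 3 (X < V) on D(X)={1,2,3,4,5} D(V)={1,2,3,4,5}: X {1,2,3,4,5}->{1,2,3,4}; V {1,2,3,4,5}->{2,3,4,5} => REVISION
Constraint 4 (X != V) on D(X)={1,2,3,4} D(V)={2,3,4,5}: no change => not a revision
Total revisions = 1

Answer: 1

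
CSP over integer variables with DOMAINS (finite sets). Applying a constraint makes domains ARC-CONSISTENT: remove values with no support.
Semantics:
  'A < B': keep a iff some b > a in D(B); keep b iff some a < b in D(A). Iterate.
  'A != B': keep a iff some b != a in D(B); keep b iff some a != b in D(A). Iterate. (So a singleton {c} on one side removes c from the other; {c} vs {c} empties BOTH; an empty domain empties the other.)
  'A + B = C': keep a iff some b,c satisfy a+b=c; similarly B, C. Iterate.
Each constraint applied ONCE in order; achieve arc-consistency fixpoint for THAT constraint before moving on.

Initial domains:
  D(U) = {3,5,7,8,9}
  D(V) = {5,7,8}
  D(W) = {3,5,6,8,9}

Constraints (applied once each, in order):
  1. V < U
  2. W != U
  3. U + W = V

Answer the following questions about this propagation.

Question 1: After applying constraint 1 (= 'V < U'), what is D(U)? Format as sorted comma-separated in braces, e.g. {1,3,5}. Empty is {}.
Constraint 1 (V < U) on D(V)={5,7,8} D(U)={3,5,7,8,9}: U {3,5,7,8,9}->{7,8,9}
So after constraint 1: D(U) = {7,8,9}

Answer: {7,8,9}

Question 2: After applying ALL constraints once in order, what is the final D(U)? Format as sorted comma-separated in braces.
Constraint 1 (V < U) on D(V)={5,7,8} D(U)={3,5,7,8,9}: U {3,5,7,8,9}->{7,8,9}
Constraint 2 (W != U) on D(W)={3,5,6,8,9} D(U)={7,8,9}: no change
Constraint 3 (U + W = V) on D(U)={7,8,9} D(W)={3,5,6,8,9} D(V)={5,7,8}: U {7,8,9}->{}; W {3,5,6,8,9}->{}; V {5,7,8}->{}
So after all 3 constraints: D(U) = {}

Answer: {}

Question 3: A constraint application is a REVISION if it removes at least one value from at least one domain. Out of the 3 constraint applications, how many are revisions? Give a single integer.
Answer: 2

Derivation:
Constraint 1 (V < U) on D(V)={5,7,8} D(U)={3,5,7,8,9}: U {3,5,7,8,9}->{7,8,9} => REVISION
Constraint 2 (W != U) on D(W)={3,5,6,8,9} D(U)={7,8,9}: no change => not a revision
Constraint 3 (U + W = V) on D(U)={7,8,9} D(W)={3,5,6,8,9} D(V)={5,7,8}: U {7,8,9}->{}; W {3,5,6,8,9}->{}; V {5,7,8}->{} => REVISION
Total revisions = 2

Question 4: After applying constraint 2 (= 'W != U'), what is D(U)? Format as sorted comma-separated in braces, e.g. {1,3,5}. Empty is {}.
Constraint 1 (V < U) on D(V)={5,7,8} D(U)={3,5,7,8,9}: U {3,5,7,8,9}->{7,8,9}
Constraint 2 (W != U) on D(W)={3,5,6,8,9} D(U)={7,8,9}: no change
So after constraint 2: D(U) = {7,8,9}

Answer: {7,8,9}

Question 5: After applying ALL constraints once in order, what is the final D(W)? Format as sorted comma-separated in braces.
Answer: {}

Derivation:
Constraint 1 (V < U) on D(V)={5,7,8} D(U)={3,5,7,8,9}: U {3,5,7,8,9}->{7,8,9}
Constraint 2 (W != U) on D(W)={3,5,6,8,9} D(U)={7,8,9}: no change
Constraint 3 (U + W = V) on D(U)={7,8,9} D(W)={3,5,6,8,9} D(V)={5,7,8}: U {7,8,9}->{}; W {3,5,6,8,9}->{}; V {5,7,8}->{}
So after all 3 constraints: D(W) = {}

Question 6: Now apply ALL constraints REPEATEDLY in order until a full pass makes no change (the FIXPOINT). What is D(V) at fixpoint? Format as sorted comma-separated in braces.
Answer: {}

Derivation:
pass 0 (initial): D(V)={5,7,8}
pass 1: U {3,5,7,8,9}->{}; V {5,7,8}->{}; W {3,5,6,8,9}->{}
pass 2: no change
Fixpoint after 2 passes: D(V) = {}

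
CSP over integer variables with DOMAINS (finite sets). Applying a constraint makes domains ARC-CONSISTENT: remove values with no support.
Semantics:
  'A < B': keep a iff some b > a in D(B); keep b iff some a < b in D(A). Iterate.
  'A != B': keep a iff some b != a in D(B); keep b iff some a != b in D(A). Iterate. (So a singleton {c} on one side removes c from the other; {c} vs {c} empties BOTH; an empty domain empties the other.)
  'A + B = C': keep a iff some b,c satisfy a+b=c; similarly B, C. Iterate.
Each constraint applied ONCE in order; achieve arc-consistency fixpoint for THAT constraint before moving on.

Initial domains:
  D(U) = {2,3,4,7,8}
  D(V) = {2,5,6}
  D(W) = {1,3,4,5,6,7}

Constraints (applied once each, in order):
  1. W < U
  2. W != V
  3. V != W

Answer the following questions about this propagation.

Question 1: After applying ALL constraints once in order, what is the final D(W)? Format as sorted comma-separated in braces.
Constraint 1 (W < U) on D(W)={1,3,4,5,6,7} D(U)={2,3,4,7,8}: no change
Constraint 2 (W != V) on D(W)={1,3,4,5,6,7} D(V)={2,5,6}: no change
Constraint 3 (V != W) on D(V)={2,5,6} D(W)={1,3,4,5,6,7}: no change
So after all 3 constraints: D(W) = {1,3,4,5,6,7}

Answer: {1,3,4,5,6,7}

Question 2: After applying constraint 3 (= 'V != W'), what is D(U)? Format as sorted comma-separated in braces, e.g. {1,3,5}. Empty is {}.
Answer: {2,3,4,7,8}

Derivation:
Constraint 1 (W < U) on D(W)={1,3,4,5,6,7} D(U)={2,3,4,7,8}: no change
Constraint 2 (W != V) on D(W)={1,3,4,5,6,7} D(V)={2,5,6}: no change
Constraint 3 (V != W) on D(V)={2,5,6} D(W)={1,3,4,5,6,7}: no change
So after constraint 3: D(U) = {2,3,4,7,8}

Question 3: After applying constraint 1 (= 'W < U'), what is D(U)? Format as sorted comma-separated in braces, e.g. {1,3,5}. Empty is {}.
Constraint 1 (W < U) on D(W)={1,3,4,5,6,7} D(U)={2,3,4,7,8}: no change
So after constraint 1: D(U) = {2,3,4,7,8}

Answer: {2,3,4,7,8}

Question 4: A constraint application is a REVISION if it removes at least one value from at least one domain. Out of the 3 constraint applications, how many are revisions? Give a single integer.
Constraint 1 (W < U) on D(W)={1,3,4,5,6,7} D(U)={2,3,4,7,8}: no change => not a revision
Constraint 2 (W != V) on D(W)={1,3,4,5,6,7} D(V)={2,5,6}: no change => not a revision
Constraint 3 (V != W) on D(V)={2,5,6} D(W)={1,3,4,5,6,7}: no change => not a revision
Total revisions = 0

Answer: 0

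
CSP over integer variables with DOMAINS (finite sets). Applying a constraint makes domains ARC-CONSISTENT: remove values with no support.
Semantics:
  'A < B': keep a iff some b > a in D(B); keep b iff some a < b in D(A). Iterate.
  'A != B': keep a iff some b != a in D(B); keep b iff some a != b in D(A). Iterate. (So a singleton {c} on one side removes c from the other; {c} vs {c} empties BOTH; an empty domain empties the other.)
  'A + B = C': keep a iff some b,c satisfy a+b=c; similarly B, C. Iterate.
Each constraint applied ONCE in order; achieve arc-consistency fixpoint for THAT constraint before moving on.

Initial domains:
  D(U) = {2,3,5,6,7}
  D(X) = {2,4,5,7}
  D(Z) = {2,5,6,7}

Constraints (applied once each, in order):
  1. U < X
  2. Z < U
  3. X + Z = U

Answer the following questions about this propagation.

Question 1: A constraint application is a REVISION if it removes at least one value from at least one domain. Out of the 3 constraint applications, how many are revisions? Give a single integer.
Answer: 3

Derivation:
Constraint 1 (U < X) on D(U)={2,3,5,6,7} D(X)={2,4,5,7}: U {2,3,5,6,7}->{2,3,5,6}; X {2,4,5,7}->{4,5,7} => REVISION
Constraint 2 (Z < U) on D(Z)={2,5,6,7} D(U)={2,3,5,6}: Z {2,5,6,7}->{2,5}; U {2,3,5,6}->{3,5,6} => REVISION
Constraint 3 (X + Z = U) on D(X)={4,5,7} D(Z)={2,5} D(U)={3,5,6}: X {4,5,7}->{4}; Z {2,5}->{2}; U {3,5,6}->{6} => REVISION
Total revisions = 3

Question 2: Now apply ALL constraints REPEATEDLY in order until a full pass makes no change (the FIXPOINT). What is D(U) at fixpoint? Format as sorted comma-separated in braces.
Answer: {}

Derivation:
pass 0 (initial): D(U)={2,3,5,6,7}
pass 1: U {2,3,5,6,7}->{6}; X {2,4,5,7}->{4}; Z {2,5,6,7}->{2}
pass 2: U {6}->{}; X {4}->{}; Z {2}->{}
pass 3: no change
Fixpoint after 3 passes: D(U) = {}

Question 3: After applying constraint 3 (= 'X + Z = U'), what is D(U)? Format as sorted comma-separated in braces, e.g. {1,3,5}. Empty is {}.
Answer: {6}

Derivation:
Constraint 1 (U < X) on D(U)={2,3,5,6,7} D(X)={2,4,5,7}: U {2,3,5,6,7}->{2,3,5,6}; X {2,4,5,7}->{4,5,7}
Constraint 2 (Z < U) on D(Z)={2,5,6,7} D(U)={2,3,5,6}: Z {2,5,6,7}->{2,5}; U {2,3,5,6}->{3,5,6}
Constraint 3 (X + Z = U) on D(X)={4,5,7} D(Z)={2,5} D(U)={3,5,6}: X {4,5,7}->{4}; Z {2,5}->{2}; U {3,5,6}->{6}
So after constraint 3: D(U) = {6}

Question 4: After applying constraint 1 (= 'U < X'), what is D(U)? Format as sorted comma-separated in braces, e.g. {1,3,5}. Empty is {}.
Constraint 1 (U < X) on D(U)={2,3,5,6,7} D(X)={2,4,5,7}: U {2,3,5,6,7}->{2,3,5,6}; X {2,4,5,7}->{4,5,7}
So after constraint 1: D(U) = {2,3,5,6}

Answer: {2,3,5,6}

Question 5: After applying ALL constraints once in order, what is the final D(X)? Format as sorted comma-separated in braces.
Answer: {4}

Derivation:
Constraint 1 (U < X) on D(U)={2,3,5,6,7} D(X)={2,4,5,7}: U {2,3,5,6,7}->{2,3,5,6}; X {2,4,5,7}->{4,5,7}
Constraint 2 (Z < U) on D(Z)={2,5,6,7} D(U)={2,3,5,6}: Z {2,5,6,7}->{2,5}; U {2,3,5,6}->{3,5,6}
Constraint 3 (X + Z = U) on D(X)={4,5,7} D(Z)={2,5} D(U)={3,5,6}: X {4,5,7}->{4}; Z {2,5}->{2}; U {3,5,6}->{6}
So after all 3 constraints: D(X) = {4}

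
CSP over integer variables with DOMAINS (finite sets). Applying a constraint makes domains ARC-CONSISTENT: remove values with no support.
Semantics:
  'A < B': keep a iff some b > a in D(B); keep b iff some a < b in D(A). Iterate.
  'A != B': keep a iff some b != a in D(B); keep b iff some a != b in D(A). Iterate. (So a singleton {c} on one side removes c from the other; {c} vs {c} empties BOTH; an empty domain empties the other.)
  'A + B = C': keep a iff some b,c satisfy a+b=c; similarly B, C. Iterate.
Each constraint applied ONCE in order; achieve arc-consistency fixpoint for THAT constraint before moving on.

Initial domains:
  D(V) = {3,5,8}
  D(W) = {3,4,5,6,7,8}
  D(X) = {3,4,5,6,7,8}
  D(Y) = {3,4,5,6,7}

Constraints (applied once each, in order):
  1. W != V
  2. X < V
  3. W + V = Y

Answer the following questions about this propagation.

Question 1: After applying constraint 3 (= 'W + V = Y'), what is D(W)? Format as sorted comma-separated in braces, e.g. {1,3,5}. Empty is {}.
Answer: {}

Derivation:
Constraint 1 (W != V) on D(W)={3,4,5,6,7,8} D(V)={3,5,8}: no change
Constraint 2 (X < V) on D(X)={3,4,5,6,7,8} D(V)={3,5,8}: X {3,4,5,6,7,8}->{3,4,5,6,7}; V {3,5,8}->{5,8}
Constraint 3 (W + V = Y) on D(W)={3,4,5,6,7,8} D(V)={5,8} D(Y)={3,4,5,6,7}: W {3,4,5,6,7,8}->{}; V {5,8}->{}; Y {3,4,5,6,7}->{}
So after constraint 3: D(W) = {}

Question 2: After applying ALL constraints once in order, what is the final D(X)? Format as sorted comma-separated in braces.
Answer: {3,4,5,6,7}

Derivation:
Constraint 1 (W != V) on D(W)={3,4,5,6,7,8} D(V)={3,5,8}: no change
Constraint 2 (X < V) on D(X)={3,4,5,6,7,8} D(V)={3,5,8}: X {3,4,5,6,7,8}->{3,4,5,6,7}; V {3,5,8}->{5,8}
Constraint 3 (W + V = Y) on D(W)={3,4,5,6,7,8} D(V)={5,8} D(Y)={3,4,5,6,7}: W {3,4,5,6,7,8}->{}; V {5,8}->{}; Y {3,4,5,6,7}->{}
So after all 3 constraints: D(X) = {3,4,5,6,7}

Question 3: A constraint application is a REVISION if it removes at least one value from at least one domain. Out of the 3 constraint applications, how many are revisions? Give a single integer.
Answer: 2

Derivation:
Constraint 1 (W != V) on D(W)={3,4,5,6,7,8} D(V)={3,5,8}: no change => not a revision
Constraint 2 (X < V) on D(X)={3,4,5,6,7,8} D(V)={3,5,8}: X {3,4,5,6,7,8}->{3,4,5,6,7}; V {3,5,8}->{5,8} => REVISION
Constraint 3 (W + V = Y) on D(W)={3,4,5,6,7,8} D(V)={5,8} D(Y)={3,4,5,6,7}: W {3,4,5,6,7,8}->{}; V {5,8}->{}; Y {3,4,5,6,7}->{} => REVISION
Total revisions = 2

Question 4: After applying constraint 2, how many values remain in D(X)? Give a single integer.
Constraint 1 (W != V) on D(W)={3,4,5,6,7,8} D(V)={3,5,8}: no change
Constraint 2 (X < V) on D(X)={3,4,5,6,7,8} D(V)={3,5,8}: X {3,4,5,6,7,8}->{3,4,5,6,7}; V {3,5,8}->{5,8}
So after constraint 2: D(X)={3,4,5,6,7}, size = 5

Answer: 5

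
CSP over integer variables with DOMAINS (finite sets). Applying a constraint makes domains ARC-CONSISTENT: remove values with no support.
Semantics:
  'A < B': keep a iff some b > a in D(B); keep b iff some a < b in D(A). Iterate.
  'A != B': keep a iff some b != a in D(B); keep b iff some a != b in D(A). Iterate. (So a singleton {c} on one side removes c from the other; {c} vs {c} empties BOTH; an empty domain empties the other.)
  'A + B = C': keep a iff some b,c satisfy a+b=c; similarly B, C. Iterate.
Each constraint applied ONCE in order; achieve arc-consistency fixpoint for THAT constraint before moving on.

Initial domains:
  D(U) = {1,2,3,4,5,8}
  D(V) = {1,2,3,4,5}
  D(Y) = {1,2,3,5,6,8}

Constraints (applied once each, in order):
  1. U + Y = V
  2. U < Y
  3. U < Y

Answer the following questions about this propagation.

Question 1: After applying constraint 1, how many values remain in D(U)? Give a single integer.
Constraint 1 (U + Y = V) on D(U)={1,2,3,4,5,8} D(Y)={1,2,3,5,6,8} D(V)={1,2,3,4,5}: U {1,2,3,4,5,8}->{1,2,3,4}; Y {1,2,3,5,6,8}->{1,2,3}; V {1,2,3,4,5}->{2,3,4,5}
So after constraint 1: D(U)={1,2,3,4}, size = 4

Answer: 4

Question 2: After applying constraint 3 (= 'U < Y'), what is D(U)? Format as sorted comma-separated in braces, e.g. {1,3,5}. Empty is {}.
Constraint 1 (U + Y = V) on D(U)={1,2,3,4,5,8} D(Y)={1,2,3,5,6,8} D(V)={1,2,3,4,5}: U {1,2,3,4,5,8}->{1,2,3,4}; Y {1,2,3,5,6,8}->{1,2,3}; V {1,2,3,4,5}->{2,3,4,5}
Constraint 2 (U < Y) on D(U)={1,2,3,4} D(Y)={1,2,3}: U {1,2,3,4}->{1,2}; Y {1,2,3}->{2,3}
Constraint 3 (U < Y) on D(U)={1,2} D(Y)={2,3}: no change
So after constraint 3: D(U) = {1,2}

Answer: {1,2}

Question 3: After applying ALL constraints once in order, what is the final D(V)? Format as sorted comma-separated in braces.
Answer: {2,3,4,5}

Derivation:
Constraint 1 (U + Y = V) on D(U)={1,2,3,4,5,8} D(Y)={1,2,3,5,6,8} D(V)={1,2,3,4,5}: U {1,2,3,4,5,8}->{1,2,3,4}; Y {1,2,3,5,6,8}->{1,2,3}; V {1,2,3,4,5}->{2,3,4,5}
Constraint 2 (U < Y) on D(U)={1,2,3,4} D(Y)={1,2,3}: U {1,2,3,4}->{1,2}; Y {1,2,3}->{2,3}
Constraint 3 (U < Y) on D(U)={1,2} D(Y)={2,3}: no change
So after all 3 constraints: D(V) = {2,3,4,5}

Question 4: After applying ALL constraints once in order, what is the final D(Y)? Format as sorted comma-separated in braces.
Constraint 1 (U + Y = V) on D(U)={1,2,3,4,5,8} D(Y)={1,2,3,5,6,8} D(V)={1,2,3,4,5}: U {1,2,3,4,5,8}->{1,2,3,4}; Y {1,2,3,5,6,8}->{1,2,3}; V {1,2,3,4,5}->{2,3,4,5}
Constraint 2 (U < Y) on D(U)={1,2,3,4} D(Y)={1,2,3}: U {1,2,3,4}->{1,2}; Y {1,2,3}->{2,3}
Constraint 3 (U < Y) on D(U)={1,2} D(Y)={2,3}: no change
So after all 3 constraints: D(Y) = {2,3}

Answer: {2,3}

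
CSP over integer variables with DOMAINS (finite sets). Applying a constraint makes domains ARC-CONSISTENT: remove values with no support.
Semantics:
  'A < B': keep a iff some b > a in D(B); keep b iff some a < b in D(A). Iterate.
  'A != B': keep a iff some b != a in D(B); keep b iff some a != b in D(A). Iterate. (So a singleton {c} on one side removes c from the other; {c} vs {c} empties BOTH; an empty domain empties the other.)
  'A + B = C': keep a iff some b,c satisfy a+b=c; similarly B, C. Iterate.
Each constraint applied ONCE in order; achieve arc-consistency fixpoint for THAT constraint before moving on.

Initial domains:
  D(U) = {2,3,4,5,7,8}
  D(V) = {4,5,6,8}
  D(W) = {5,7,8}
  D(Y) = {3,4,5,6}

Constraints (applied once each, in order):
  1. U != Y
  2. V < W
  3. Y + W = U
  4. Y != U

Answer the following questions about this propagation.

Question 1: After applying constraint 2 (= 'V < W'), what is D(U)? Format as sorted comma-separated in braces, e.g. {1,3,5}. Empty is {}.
Constraint 1 (U != Y) on D(U)={2,3,4,5,7,8} D(Y)={3,4,5,6}: no change
Constraint 2 (V < W) on D(V)={4,5,6,8} D(W)={5,7,8}: V {4,5,6,8}->{4,5,6}
So after constraint 2: D(U) = {2,3,4,5,7,8}

Answer: {2,3,4,5,7,8}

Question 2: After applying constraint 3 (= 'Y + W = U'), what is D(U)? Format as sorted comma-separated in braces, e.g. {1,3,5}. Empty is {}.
Constraint 1 (U != Y) on D(U)={2,3,4,5,7,8} D(Y)={3,4,5,6}: no change
Constraint 2 (V < W) on D(V)={4,5,6,8} D(W)={5,7,8}: V {4,5,6,8}->{4,5,6}
Constraint 3 (Y + W = U) on D(Y)={3,4,5,6} D(W)={5,7,8} D(U)={2,3,4,5,7,8}: Y {3,4,5,6}->{3}; W {5,7,8}->{5}; U {2,3,4,5,7,8}->{8}
So after constraint 3: D(U) = {8}

Answer: {8}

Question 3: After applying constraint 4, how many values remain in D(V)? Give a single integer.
Answer: 3

Derivation:
Constraint 1 (U != Y) on D(U)={2,3,4,5,7,8} D(Y)={3,4,5,6}: no change
Constraint 2 (V < W) on D(V)={4,5,6,8} D(W)={5,7,8}: V {4,5,6,8}->{4,5,6}
Constraint 3 (Y + W = U) on D(Y)={3,4,5,6} D(W)={5,7,8} D(U)={2,3,4,5,7,8}: Y {3,4,5,6}->{3}; W {5,7,8}->{5}; U {2,3,4,5,7,8}->{8}
Constraint 4 (Y != U) on D(Y)={3} D(U)={8}: no change
So after constraint 4: D(V)={4,5,6}, size = 3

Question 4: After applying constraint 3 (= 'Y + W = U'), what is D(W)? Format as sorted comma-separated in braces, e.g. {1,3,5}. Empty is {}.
Constraint 1 (U != Y) on D(U)={2,3,4,5,7,8} D(Y)={3,4,5,6}: no change
Constraint 2 (V < W) on D(V)={4,5,6,8} D(W)={5,7,8}: V {4,5,6,8}->{4,5,6}
Constraint 3 (Y + W = U) on D(Y)={3,4,5,6} D(W)={5,7,8} D(U)={2,3,4,5,7,8}: Y {3,4,5,6}->{3}; W {5,7,8}->{5}; U {2,3,4,5,7,8}->{8}
So after constraint 3: D(W) = {5}

Answer: {5}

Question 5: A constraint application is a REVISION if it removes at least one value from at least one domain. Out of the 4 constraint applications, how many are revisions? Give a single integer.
Answer: 2

Derivation:
Constraint 1 (U != Y) on D(U)={2,3,4,5,7,8} D(Y)={3,4,5,6}: no change => not a revision
Constraint 2 (V < W) on D(V)={4,5,6,8} D(W)={5,7,8}: V {4,5,6,8}->{4,5,6} => REVISION
Constraint 3 (Y + W = U) on D(Y)={3,4,5,6} D(W)={5,7,8} D(U)={2,3,4,5,7,8}: Y {3,4,5,6}->{3}; W {5,7,8}->{5}; U {2,3,4,5,7,8}->{8} => REVISION
Constraint 4 (Y != U) on D(Y)={3} D(U)={8}: no change => not a revision
Total revisions = 2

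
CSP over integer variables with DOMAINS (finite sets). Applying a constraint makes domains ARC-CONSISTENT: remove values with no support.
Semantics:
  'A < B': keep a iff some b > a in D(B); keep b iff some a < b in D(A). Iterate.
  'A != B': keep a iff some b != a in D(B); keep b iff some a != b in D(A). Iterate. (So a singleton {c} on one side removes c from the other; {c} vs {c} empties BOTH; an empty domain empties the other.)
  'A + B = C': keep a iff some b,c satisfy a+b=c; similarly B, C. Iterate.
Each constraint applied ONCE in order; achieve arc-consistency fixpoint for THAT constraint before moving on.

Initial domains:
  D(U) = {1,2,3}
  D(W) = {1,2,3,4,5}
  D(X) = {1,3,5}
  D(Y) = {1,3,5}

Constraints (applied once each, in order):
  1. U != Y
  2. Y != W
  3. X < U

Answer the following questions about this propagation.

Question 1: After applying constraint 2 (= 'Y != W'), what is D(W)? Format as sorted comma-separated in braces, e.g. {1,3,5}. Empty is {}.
Constraint 1 (U != Y) on D(U)={1,2,3} D(Y)={1,3,5}: no change
Constraint 2 (Y != W) on D(Y)={1,3,5} D(W)={1,2,3,4,5}: no change
So after constraint 2: D(W) = {1,2,3,4,5}

Answer: {1,2,3,4,5}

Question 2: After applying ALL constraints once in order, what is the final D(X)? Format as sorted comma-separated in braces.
Answer: {1}

Derivation:
Constraint 1 (U != Y) on D(U)={1,2,3} D(Y)={1,3,5}: no change
Constraint 2 (Y != W) on D(Y)={1,3,5} D(W)={1,2,3,4,5}: no change
Constraint 3 (X < U) on D(X)={1,3,5} D(U)={1,2,3}: X {1,3,5}->{1}; U {1,2,3}->{2,3}
So after all 3 constraints: D(X) = {1}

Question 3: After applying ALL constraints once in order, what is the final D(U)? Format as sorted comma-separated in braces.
Answer: {2,3}

Derivation:
Constraint 1 (U != Y) on D(U)={1,2,3} D(Y)={1,3,5}: no change
Constraint 2 (Y != W) on D(Y)={1,3,5} D(W)={1,2,3,4,5}: no change
Constraint 3 (X < U) on D(X)={1,3,5} D(U)={1,2,3}: X {1,3,5}->{1}; U {1,2,3}->{2,3}
So after all 3 constraints: D(U) = {2,3}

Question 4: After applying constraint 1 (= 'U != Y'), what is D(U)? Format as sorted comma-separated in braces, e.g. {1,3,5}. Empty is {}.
Constraint 1 (U != Y) on D(U)={1,2,3} D(Y)={1,3,5}: no change
So after constraint 1: D(U) = {1,2,3}

Answer: {1,2,3}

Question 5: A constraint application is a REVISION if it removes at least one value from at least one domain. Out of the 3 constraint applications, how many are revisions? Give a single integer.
Constraint 1 (U != Y) on D(U)={1,2,3} D(Y)={1,3,5}: no change => not a revision
Constraint 2 (Y != W) on D(Y)={1,3,5} D(W)={1,2,3,4,5}: no change => not a revision
Constraint 3 (X < U) on D(X)={1,3,5} D(U)={1,2,3}: X {1,3,5}->{1}; U {1,2,3}->{2,3} => REVISION
Total revisions = 1

Answer: 1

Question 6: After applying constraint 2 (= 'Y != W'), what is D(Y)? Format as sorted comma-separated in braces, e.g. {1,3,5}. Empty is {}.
Answer: {1,3,5}

Derivation:
Constraint 1 (U != Y) on D(U)={1,2,3} D(Y)={1,3,5}: no change
Constraint 2 (Y != W) on D(Y)={1,3,5} D(W)={1,2,3,4,5}: no change
So after constraint 2: D(Y) = {1,3,5}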